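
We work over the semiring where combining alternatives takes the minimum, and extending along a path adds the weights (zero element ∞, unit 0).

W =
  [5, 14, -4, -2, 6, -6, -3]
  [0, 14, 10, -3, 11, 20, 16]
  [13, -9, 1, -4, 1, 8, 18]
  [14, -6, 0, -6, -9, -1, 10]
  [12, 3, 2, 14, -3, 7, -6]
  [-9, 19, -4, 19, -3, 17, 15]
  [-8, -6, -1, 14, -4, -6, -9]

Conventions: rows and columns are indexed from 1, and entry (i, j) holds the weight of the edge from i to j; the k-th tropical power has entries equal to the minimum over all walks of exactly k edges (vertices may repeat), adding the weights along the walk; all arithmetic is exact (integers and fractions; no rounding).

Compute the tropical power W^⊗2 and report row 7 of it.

W^⊗2:
  [-15, -13, -10, -8, -11, -9, -12]
  [5, -9, -4, -9, -12, -6, -3]
  [-9, -10, -4, -12, -13, -5, -5]
  [-10, -12, -7, -12, -15, -7, -15]
  [-14, -12, -7, -2, -10, -12, -15]
  [-4, -13, -13, -11, -6, -15, -12]
  [-17, -15, -12, -10, -13, -15, -18]
Answer: row 7 of W^⊗2 = [-17, -15, -12, -10, -13, -15, -18]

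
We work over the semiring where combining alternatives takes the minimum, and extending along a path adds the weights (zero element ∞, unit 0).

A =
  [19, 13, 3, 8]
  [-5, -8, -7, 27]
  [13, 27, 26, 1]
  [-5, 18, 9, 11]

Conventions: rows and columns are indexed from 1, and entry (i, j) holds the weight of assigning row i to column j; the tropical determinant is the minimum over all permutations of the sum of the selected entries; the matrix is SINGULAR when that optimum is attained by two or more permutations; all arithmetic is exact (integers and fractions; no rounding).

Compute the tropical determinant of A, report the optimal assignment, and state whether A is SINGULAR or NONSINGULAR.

σ = (1, 2, 3, 4): 19 + (-8) + 26 + 11 = 48
σ = (1, 2, 4, 3): 19 + (-8) + 1 + 9 = 21
σ = (1, 3, 2, 4): 19 + (-7) + 27 + 11 = 50
σ = (1, 3, 4, 2): 19 + (-7) + 1 + 18 = 31
σ = (1, 4, 2, 3): 19 + 27 + 27 + 9 = 82
σ = (1, 4, 3, 2): 19 + 27 + 26 + 18 = 90
σ = (2, 1, 3, 4): 13 + (-5) + 26 + 11 = 45
σ = (2, 1, 4, 3): 13 + (-5) + 1 + 9 = 18
σ = (2, 3, 1, 4): 13 + (-7) + 13 + 11 = 30
σ = (2, 3, 4, 1): 13 + (-7) + 1 + (-5) = 2
σ = (2, 4, 1, 3): 13 + 27 + 13 + 9 = 62
σ = (2, 4, 3, 1): 13 + 27 + 26 + (-5) = 61
σ = (3, 1, 2, 4): 3 + (-5) + 27 + 11 = 36
σ = (3, 1, 4, 2): 3 + (-5) + 1 + 18 = 17
σ = (3, 2, 1, 4): 3 + (-8) + 13 + 11 = 19
σ = (3, 2, 4, 1): 3 + (-8) + 1 + (-5) = -9
σ = (3, 4, 1, 2): 3 + 27 + 13 + 18 = 61
σ = (3, 4, 2, 1): 3 + 27 + 27 + (-5) = 52
σ = (4, 1, 2, 3): 8 + (-5) + 27 + 9 = 39
σ = (4, 1, 3, 2): 8 + (-5) + 26 + 18 = 47
σ = (4, 2, 1, 3): 8 + (-8) + 13 + 9 = 22
σ = (4, 2, 3, 1): 8 + (-8) + 26 + (-5) = 21
σ = (4, 3, 1, 2): 8 + (-7) + 13 + 18 = 32
σ = (4, 3, 2, 1): 8 + (-7) + 27 + (-5) = 23
Optimal value attained by: σ = (3, 2, 4, 1).
Answer: det⊕(A) = -9; verdict: NONSINGULAR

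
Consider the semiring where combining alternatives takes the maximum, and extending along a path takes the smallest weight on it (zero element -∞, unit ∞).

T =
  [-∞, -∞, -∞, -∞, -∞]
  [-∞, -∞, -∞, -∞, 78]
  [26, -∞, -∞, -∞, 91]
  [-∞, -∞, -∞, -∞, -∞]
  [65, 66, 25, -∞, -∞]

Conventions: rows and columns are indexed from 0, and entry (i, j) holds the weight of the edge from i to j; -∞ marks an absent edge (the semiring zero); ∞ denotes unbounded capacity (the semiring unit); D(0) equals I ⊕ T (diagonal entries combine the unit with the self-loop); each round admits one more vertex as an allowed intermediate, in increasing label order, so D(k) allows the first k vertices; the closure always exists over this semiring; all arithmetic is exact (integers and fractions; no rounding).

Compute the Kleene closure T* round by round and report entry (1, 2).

D(0):
  [∞, -∞, -∞, -∞, -∞]
  [-∞, ∞, -∞, -∞, 78]
  [26, -∞, ∞, -∞, 91]
  [-∞, -∞, -∞, ∞, -∞]
  [65, 66, 25, -∞, ∞]
D(1):
  [∞, -∞, -∞, -∞, -∞]
  [-∞, ∞, -∞, -∞, 78]
  [26, -∞, ∞, -∞, 91]
  [-∞, -∞, -∞, ∞, -∞]
  [65, 66, 25, -∞, ∞]
D(2):
  [∞, -∞, -∞, -∞, -∞]
  [-∞, ∞, -∞, -∞, 78]
  [26, -∞, ∞, -∞, 91]
  [-∞, -∞, -∞, ∞, -∞]
  [65, 66, 25, -∞, ∞]
D(3):
  [∞, -∞, -∞, -∞, -∞]
  [-∞, ∞, -∞, -∞, 78]
  [26, -∞, ∞, -∞, 91]
  [-∞, -∞, -∞, ∞, -∞]
  [65, 66, 25, -∞, ∞]
D(4):
  [∞, -∞, -∞, -∞, -∞]
  [-∞, ∞, -∞, -∞, 78]
  [26, -∞, ∞, -∞, 91]
  [-∞, -∞, -∞, ∞, -∞]
  [65, 66, 25, -∞, ∞]
D(5):
  [∞, -∞, -∞, -∞, -∞]
  [65, ∞, 25, -∞, 78]
  [65, 66, ∞, -∞, 91]
  [-∞, -∞, -∞, ∞, -∞]
  [65, 66, 25, -∞, ∞]
Answer: T*[1][2] = 25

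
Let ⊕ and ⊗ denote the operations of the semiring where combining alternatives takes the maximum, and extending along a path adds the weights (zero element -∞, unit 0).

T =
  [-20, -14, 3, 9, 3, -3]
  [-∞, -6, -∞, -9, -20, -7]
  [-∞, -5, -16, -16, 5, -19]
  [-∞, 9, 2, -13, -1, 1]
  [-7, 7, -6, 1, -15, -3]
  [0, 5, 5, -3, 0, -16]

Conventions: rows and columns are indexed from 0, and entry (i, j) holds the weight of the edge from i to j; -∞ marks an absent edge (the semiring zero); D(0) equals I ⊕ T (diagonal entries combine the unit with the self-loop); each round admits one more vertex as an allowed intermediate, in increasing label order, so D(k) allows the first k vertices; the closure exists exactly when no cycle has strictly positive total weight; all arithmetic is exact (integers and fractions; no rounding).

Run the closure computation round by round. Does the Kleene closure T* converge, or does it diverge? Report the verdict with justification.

D(0):
  [0, -14, 3, 9, 3, -3]
  [-∞, 0, -∞, -9, -20, -7]
  [-∞, -5, 0, -16, 5, -19]
  [-∞, 9, 2, 0, -1, 1]
  [-7, 7, -6, 1, 0, -3]
  [0, 5, 5, -3, 0, 0]
D(1):
  [0, -14, 3, 9, 3, -3]
  [-∞, 0, -∞, -9, -20, -7]
  [-∞, -5, 0, -16, 5, -19]
  [-∞, 9, 2, 0, -1, 1]
  [-7, 7, -4, 2, 0, -3]
  [0, 5, 5, 9, 3, 0]
D(2):
  [0, -14, 3, 9, 3, -3]
  [-∞, 0, -∞, -9, -20, -7]
  [-∞, -5, 0, -14, 5, -12]
  [-∞, 9, 2, 0, -1, 2]
  [-7, 7, -4, 2, 0, 0]
  [0, 5, 5, 9, 3, 0]
Detection: at round 3, diagonal entry (4, 4) turns strictly positive.
Key observation: the cycle 4->0->2->4 has total weight (-7) + 3 + 5, which is strictly positive.
Answer: DIVERGES — positive cycle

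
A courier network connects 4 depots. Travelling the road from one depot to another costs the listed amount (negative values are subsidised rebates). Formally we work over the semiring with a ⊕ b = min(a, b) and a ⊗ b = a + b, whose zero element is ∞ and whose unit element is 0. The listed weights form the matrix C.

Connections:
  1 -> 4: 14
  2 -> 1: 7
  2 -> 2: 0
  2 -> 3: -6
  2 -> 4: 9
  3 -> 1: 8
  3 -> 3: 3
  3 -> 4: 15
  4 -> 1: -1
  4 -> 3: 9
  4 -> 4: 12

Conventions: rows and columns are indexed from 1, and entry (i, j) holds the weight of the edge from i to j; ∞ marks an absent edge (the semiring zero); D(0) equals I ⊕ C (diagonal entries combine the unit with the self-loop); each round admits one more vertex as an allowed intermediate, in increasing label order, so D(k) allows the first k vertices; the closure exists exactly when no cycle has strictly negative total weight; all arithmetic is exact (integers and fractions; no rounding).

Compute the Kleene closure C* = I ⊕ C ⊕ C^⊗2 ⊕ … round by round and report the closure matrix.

D(0):
  [0, ∞, ∞, 14]
  [7, 0, -6, 9]
  [8, ∞, 0, 15]
  [-1, ∞, 9, 0]
D(1):
  [0, ∞, ∞, 14]
  [7, 0, -6, 9]
  [8, ∞, 0, 15]
  [-1, ∞, 9, 0]
D(2):
  [0, ∞, ∞, 14]
  [7, 0, -6, 9]
  [8, ∞, 0, 15]
  [-1, ∞, 9, 0]
D(3):
  [0, ∞, ∞, 14]
  [2, 0, -6, 9]
  [8, ∞, 0, 15]
  [-1, ∞, 9, 0]
D(4):
  [0, ∞, 23, 14]
  [2, 0, -6, 9]
  [8, ∞, 0, 15]
  [-1, ∞, 9, 0]
Answer: C* = [[0, ∞, 23, 14], [2, 0, -6, 9], [8, ∞, 0, 15], [-1, ∞, 9, 0]]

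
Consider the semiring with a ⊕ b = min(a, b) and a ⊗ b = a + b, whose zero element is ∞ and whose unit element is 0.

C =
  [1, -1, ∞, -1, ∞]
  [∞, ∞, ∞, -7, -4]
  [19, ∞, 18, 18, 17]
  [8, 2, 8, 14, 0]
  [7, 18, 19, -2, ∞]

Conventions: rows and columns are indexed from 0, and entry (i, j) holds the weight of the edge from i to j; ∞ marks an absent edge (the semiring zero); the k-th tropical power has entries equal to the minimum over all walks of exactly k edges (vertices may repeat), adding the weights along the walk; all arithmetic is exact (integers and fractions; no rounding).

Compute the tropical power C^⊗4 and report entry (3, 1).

C^⊗2:
  [2, 0, 7, -8, -5]
  [1, -5, 1, -6, -7]
  [20, 18, 26, 15, 18]
  [7, 7, 19, -5, -2]
  [6, 0, 6, 6, -2]
C^⊗3:
  [0, -6, 0, -7, -8]
  [0, -4, 2, -12, -9]
  [21, 17, 23, 11, 14]
  [3, -3, 3, -4, -5]
  [5, 5, 14, -7, -4]
C^⊗4:
  [-1, -5, 1, -13, -10]
  [-4, -10, -4, -11, -12]
  [19, 13, 19, 10, 11]
  [2, -2, 4, -10, -7]
  [1, -5, 1, -6, -7]
Key observation: the optimum is the walk 3->1->4->3->1, with weight 2 + (-4) + (-2) + 2 = -2.
Optimal value attained by: walk 3->1->4->3->1.
Answer: (C^⊗4)[3][1] = -2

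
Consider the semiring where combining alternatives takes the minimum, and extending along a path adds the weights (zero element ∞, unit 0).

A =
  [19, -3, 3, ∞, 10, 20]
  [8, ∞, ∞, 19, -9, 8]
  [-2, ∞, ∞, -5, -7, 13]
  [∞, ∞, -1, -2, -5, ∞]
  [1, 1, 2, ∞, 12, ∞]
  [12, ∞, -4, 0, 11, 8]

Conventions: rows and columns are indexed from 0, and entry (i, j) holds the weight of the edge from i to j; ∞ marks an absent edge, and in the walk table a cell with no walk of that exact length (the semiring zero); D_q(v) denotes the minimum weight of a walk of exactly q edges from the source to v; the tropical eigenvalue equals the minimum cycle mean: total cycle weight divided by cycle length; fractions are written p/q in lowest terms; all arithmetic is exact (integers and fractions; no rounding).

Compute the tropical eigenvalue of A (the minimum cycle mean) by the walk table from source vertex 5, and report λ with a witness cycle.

q=0: [∞, ∞, ∞, ∞, ∞, 0]
q=1: [12, ∞, -4, 0, 11, 8]
q=2: [-6, 9, -1, -9, -11, 9]
q=3: [-10, -10, -10, -11, -14, 12]
q=4: [-13, -13, -12, -15, -19, -2]
q=5: [-18, -18, -17, -17, -22, -5]
q=6: [-21, -21, -20, -22, -27, -10]
Optimal cycle mean attained by: cycle 1->4->1, total (-9) + 1, length 2.
Answer: λ = -4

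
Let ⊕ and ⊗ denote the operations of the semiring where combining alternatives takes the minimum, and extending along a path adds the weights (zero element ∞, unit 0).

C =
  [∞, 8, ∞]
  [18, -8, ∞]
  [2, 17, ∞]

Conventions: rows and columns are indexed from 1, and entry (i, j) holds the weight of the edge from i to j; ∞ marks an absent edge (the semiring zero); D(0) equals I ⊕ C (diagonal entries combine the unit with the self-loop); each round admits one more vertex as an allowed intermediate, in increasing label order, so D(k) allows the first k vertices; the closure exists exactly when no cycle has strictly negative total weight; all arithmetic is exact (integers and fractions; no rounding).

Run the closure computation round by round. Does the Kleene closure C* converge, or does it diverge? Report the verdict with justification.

Detection: at round 0, diagonal entry (2, 2) turns strictly negative.
Key observation: the cycle 2->2 has total weight (-8), which is strictly negative.
Answer: DIVERGES — negative cycle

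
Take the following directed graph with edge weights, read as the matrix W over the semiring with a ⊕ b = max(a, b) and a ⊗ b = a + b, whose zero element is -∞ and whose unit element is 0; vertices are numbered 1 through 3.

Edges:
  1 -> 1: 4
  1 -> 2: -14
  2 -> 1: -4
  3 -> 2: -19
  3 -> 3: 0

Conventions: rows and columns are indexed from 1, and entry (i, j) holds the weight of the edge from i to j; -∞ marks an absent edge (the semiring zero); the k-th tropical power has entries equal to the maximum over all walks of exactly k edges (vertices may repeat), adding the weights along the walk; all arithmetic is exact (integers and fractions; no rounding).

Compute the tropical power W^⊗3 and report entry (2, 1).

W^⊗2:
  [8, -10, -∞]
  [0, -18, -∞]
  [-23, -19, 0]
W^⊗3:
  [12, -6, -∞]
  [4, -14, -∞]
  [-19, -19, 0]
Key observation: the optimum is the walk 2->1->1->1, with weight (-4) + 4 + 4 = 4.
Optimal value attained by: walk 2->1->1->1.
Answer: (W^⊗3)[2][1] = 4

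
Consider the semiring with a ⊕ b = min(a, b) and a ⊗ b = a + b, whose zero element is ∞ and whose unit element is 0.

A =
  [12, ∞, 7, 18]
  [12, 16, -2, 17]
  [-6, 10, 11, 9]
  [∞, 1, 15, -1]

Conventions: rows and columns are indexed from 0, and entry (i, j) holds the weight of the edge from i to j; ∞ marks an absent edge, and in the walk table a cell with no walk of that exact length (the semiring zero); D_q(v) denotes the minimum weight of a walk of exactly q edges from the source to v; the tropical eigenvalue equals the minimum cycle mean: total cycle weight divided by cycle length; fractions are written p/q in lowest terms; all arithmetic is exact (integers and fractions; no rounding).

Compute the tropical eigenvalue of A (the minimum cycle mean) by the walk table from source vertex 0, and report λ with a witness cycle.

q=0: [0, ∞, ∞, ∞]
q=1: [12, ∞, 7, 18]
q=2: [1, 17, 18, 16]
q=3: [12, 17, 8, 15]
q=4: [2, 16, 15, 14]
Optimal cycle mean attained by: cycle 3->3, total (-1), length 1.
Answer: λ = -1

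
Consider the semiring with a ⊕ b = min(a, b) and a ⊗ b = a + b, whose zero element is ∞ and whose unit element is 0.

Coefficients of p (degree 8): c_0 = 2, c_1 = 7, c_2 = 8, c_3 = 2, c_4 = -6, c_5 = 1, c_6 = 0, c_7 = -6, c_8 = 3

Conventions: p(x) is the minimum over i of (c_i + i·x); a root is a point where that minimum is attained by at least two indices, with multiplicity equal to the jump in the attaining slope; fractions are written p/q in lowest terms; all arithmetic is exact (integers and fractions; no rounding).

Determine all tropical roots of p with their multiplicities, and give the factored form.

hull edge (i=0, c=2) to (i=4, c=-6): slope -2, span 4
hull edge (i=4, c=-6) to (i=7, c=-6): slope 0, span 3
hull edge (i=7, c=-6) to (i=8, c=3): slope 9, span 1
Factored form: p(x) = 3 ⊗ (x ⊕ (-9)) ⊗ (x ⊕ 0) ⊗ (x ⊕ 0) ⊗ (x ⊕ 0) ⊗ (x ⊕ 2) ⊗ (x ⊕ 2) ⊗ (x ⊕ 2) ⊗ (x ⊕ 2)
Answer: roots = -9 (mult 1), 0 (mult 3), 2 (mult 4)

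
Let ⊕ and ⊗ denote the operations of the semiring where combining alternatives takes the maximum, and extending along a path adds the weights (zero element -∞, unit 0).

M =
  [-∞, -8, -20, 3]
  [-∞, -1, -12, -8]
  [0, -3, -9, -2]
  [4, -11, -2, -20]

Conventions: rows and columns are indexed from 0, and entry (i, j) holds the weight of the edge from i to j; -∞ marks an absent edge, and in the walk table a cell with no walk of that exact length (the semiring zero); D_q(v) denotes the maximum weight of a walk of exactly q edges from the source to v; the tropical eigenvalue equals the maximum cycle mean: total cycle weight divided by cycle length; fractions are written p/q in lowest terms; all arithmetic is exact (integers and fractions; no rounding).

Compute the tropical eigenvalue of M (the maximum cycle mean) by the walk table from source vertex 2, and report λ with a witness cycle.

q=0: [-∞, -∞, 0, -∞]
q=1: [0, -3, -9, -2]
q=2: [2, -4, -4, 3]
q=3: [7, -5, 1, 5]
q=4: [9, -1, 3, 10]
Optimal cycle mean attained by: cycle 0->3->0, total 3 + 4, length 2.
Answer: λ = 7/2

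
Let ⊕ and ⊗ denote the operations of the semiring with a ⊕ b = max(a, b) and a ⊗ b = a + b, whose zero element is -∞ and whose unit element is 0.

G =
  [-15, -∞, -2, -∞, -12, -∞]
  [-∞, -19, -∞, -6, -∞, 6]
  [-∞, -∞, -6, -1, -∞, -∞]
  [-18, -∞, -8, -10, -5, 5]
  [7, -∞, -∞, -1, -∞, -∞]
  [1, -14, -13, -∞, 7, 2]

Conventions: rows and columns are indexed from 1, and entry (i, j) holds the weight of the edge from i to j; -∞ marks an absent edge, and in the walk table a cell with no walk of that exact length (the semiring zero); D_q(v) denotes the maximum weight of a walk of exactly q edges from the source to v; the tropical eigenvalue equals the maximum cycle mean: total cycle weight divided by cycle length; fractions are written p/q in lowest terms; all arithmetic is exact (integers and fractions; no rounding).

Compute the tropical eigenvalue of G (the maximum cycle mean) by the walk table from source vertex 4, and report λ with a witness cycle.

q=0: [-∞, -∞, -∞, 0, -∞, -∞]
q=1: [-18, -∞, -8, -10, -5, 5]
q=2: [6, -9, -8, -6, 12, 7]
q=3: [19, -7, 4, 11, 14, 9]
q=4: [21, -5, 17, 13, 16, 16]
q=5: [23, 2, 19, 16, 23, 18]
q=6: [30, 4, 21, 22, 25, 21]
Optimal cycle mean attained by: cycle 4->6->5->4, total 5 + 7 + (-1), length 3.
Answer: λ = 11/3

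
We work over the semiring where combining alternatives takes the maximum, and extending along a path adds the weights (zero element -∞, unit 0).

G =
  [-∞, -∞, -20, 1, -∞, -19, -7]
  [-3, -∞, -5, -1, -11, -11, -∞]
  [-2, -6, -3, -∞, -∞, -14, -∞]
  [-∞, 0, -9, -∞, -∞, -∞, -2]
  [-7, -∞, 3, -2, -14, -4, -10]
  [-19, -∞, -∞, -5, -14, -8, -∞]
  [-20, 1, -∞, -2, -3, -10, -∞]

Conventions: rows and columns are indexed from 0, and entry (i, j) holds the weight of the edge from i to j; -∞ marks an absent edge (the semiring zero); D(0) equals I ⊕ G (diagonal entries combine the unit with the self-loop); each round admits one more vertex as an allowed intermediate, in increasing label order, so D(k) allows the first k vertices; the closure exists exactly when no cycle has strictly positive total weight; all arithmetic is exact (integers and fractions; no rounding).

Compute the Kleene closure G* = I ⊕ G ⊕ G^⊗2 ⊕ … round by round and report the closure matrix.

D(0):
  [0, -∞, -20, 1, -∞, -19, -7]
  [-3, 0, -5, -1, -11, -11, -∞]
  [-2, -6, 0, -∞, -∞, -14, -∞]
  [-∞, 0, -9, 0, -∞, -∞, -2]
  [-7, -∞, 3, -2, 0, -4, -10]
  [-19, -∞, -∞, -5, -14, 0, -∞]
  [-20, 1, -∞, -2, -3, -10, 0]
D(1):
  [0, -∞, -20, 1, -∞, -19, -7]
  [-3, 0, -5, -1, -11, -11, -10]
  [-2, -6, 0, -1, -∞, -14, -9]
  [-∞, 0, -9, 0, -∞, -∞, -2]
  [-7, -∞, 3, -2, 0, -4, -10]
  [-19, -∞, -39, -5, -14, 0, -26]
  [-20, 1, -40, -2, -3, -10, 0]
D(2):
  [0, -∞, -20, 1, -∞, -19, -7]
  [-3, 0, -5, -1, -11, -11, -10]
  [-2, -6, 0, -1, -17, -14, -9]
  [-3, 0, -5, 0, -11, -11, -2]
  [-7, -∞, 3, -2, 0, -4, -10]
  [-19, -∞, -39, -5, -14, 0, -26]
  [-2, 1, -4, 0, -3, -10, 0]
D(3):
  [0, -26, -20, 1, -37, -19, -7]
  [-3, 0, -5, -1, -11, -11, -10]
  [-2, -6, 0, -1, -17, -14, -9]
  [-3, 0, -5, 0, -11, -11, -2]
  [1, -3, 3, 2, 0, -4, -6]
  [-19, -45, -39, -5, -14, 0, -26]
  [-2, 1, -4, 0, -3, -10, 0]
D(4):
  [0, 1, -4, 1, -10, -10, -1]
  [-3, 0, -5, -1, -11, -11, -3]
  [-2, -1, 0, -1, -12, -12, -3]
  [-3, 0, -5, 0, -11, -11, -2]
  [1, 2, 3, 2, 0, -4, 0]
  [-8, -5, -10, -5, -14, 0, -7]
  [-2, 1, -4, 0, -3, -10, 0]
D(5):
  [0, 1, -4, 1, -10, -10, -1]
  [-3, 0, -5, -1, -11, -11, -3]
  [-2, -1, 0, -1, -12, -12, -3]
  [-3, 0, -5, 0, -11, -11, -2]
  [1, 2, 3, 2, 0, -4, 0]
  [-8, -5, -10, -5, -14, 0, -7]
  [-2, 1, 0, 0, -3, -7, 0]
D(6):
  [0, 1, -4, 1, -10, -10, -1]
  [-3, 0, -5, -1, -11, -11, -3]
  [-2, -1, 0, -1, -12, -12, -3]
  [-3, 0, -5, 0, -11, -11, -2]
  [1, 2, 3, 2, 0, -4, 0]
  [-8, -5, -10, -5, -14, 0, -7]
  [-2, 1, 0, 0, -3, -7, 0]
D(7):
  [0, 1, -1, 1, -4, -8, -1]
  [-3, 0, -3, -1, -6, -10, -3]
  [-2, -1, 0, -1, -6, -10, -3]
  [-3, 0, -2, 0, -5, -9, -2]
  [1, 2, 3, 2, 0, -4, 0]
  [-8, -5, -7, -5, -10, 0, -7]
  [-2, 1, 0, 0, -3, -7, 0]
Answer: G* = [[0, 1, -1, 1, -4, -8, -1], [-3, 0, -3, -1, -6, -10, -3], [-2, -1, 0, -1, -6, -10, -3], [-3, 0, -2, 0, -5, -9, -2], [1, 2, 3, 2, 0, -4, 0], [-8, -5, -7, -5, -10, 0, -7], [-2, 1, 0, 0, -3, -7, 0]]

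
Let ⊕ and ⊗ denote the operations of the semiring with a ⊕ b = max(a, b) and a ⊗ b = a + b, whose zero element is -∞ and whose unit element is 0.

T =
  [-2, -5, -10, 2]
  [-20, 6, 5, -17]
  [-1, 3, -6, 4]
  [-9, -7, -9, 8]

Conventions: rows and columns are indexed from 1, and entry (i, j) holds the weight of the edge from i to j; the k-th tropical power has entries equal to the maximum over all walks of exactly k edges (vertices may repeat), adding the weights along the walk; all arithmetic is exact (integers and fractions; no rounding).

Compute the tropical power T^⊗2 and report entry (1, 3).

T^⊗2:
  [-4, 1, 0, 10]
  [4, 12, 11, 9]
  [-3, 9, 8, 12]
  [-1, 1, -1, 16]
Key observation: the optimum is the walk 1->2->3, with weight (-5) + 5 = 0.
Optimal value attained by: walk 1->2->3.
Answer: (T^⊗2)[1][3] = 0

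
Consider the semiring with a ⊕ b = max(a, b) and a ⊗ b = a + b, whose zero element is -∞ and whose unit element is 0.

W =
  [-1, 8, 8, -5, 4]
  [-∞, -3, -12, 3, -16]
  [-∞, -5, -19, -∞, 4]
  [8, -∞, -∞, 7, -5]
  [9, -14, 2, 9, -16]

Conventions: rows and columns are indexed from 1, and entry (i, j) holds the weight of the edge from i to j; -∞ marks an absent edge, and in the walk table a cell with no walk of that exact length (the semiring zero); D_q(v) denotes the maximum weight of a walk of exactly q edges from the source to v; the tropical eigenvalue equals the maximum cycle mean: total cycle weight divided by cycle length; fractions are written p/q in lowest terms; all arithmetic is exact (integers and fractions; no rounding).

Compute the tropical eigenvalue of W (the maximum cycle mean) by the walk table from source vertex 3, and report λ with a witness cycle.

q=0: [-∞, -∞, 0, -∞, -∞]
q=1: [-∞, -5, -19, -∞, 4]
q=2: [13, -8, 6, 13, -12]
q=3: [21, 21, 21, 20, 17]
q=4: [28, 29, 29, 27, 25]
q=5: [35, 36, 36, 34, 33]
Optimal cycle mean attained by: cycle 1->3->5->4->1, total 8 + 4 + 9 + 8, length 4.
Answer: λ = 29/4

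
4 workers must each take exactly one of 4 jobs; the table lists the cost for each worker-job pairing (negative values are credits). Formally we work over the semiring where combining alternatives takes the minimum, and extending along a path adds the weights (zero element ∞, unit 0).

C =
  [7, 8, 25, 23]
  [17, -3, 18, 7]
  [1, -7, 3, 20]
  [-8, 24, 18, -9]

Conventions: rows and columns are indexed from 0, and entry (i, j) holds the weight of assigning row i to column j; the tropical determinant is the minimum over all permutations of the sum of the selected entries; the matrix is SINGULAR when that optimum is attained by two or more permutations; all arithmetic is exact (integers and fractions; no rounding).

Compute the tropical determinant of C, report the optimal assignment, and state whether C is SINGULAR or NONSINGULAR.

σ = (0, 1, 2, 3): 7 + (-3) + 3 + (-9) = -2
σ = (0, 1, 3, 2): 7 + (-3) + 20 + 18 = 42
σ = (0, 2, 1, 3): 7 + 18 + (-7) + (-9) = 9
σ = (0, 2, 3, 1): 7 + 18 + 20 + 24 = 69
σ = (0, 3, 1, 2): 7 + 7 + (-7) + 18 = 25
σ = (0, 3, 2, 1): 7 + 7 + 3 + 24 = 41
σ = (1, 0, 2, 3): 8 + 17 + 3 + (-9) = 19
σ = (1, 0, 3, 2): 8 + 17 + 20 + 18 = 63
σ = (1, 2, 0, 3): 8 + 18 + 1 + (-9) = 18
σ = (1, 2, 3, 0): 8 + 18 + 20 + (-8) = 38
σ = (1, 3, 0, 2): 8 + 7 + 1 + 18 = 34
σ = (1, 3, 2, 0): 8 + 7 + 3 + (-8) = 10
σ = (2, 0, 1, 3): 25 + 17 + (-7) + (-9) = 26
σ = (2, 0, 3, 1): 25 + 17 + 20 + 24 = 86
σ = (2, 1, 0, 3): 25 + (-3) + 1 + (-9) = 14
σ = (2, 1, 3, 0): 25 + (-3) + 20 + (-8) = 34
σ = (2, 3, 0, 1): 25 + 7 + 1 + 24 = 57
σ = (2, 3, 1, 0): 25 + 7 + (-7) + (-8) = 17
σ = (3, 0, 1, 2): 23 + 17 + (-7) + 18 = 51
σ = (3, 0, 2, 1): 23 + 17 + 3 + 24 = 67
σ = (3, 1, 0, 2): 23 + (-3) + 1 + 18 = 39
σ = (3, 1, 2, 0): 23 + (-3) + 3 + (-8) = 15
σ = (3, 2, 0, 1): 23 + 18 + 1 + 24 = 66
σ = (3, 2, 1, 0): 23 + 18 + (-7) + (-8) = 26
Optimal value attained by: σ = (0, 1, 2, 3).
Answer: det⊕(C) = -2; verdict: NONSINGULAR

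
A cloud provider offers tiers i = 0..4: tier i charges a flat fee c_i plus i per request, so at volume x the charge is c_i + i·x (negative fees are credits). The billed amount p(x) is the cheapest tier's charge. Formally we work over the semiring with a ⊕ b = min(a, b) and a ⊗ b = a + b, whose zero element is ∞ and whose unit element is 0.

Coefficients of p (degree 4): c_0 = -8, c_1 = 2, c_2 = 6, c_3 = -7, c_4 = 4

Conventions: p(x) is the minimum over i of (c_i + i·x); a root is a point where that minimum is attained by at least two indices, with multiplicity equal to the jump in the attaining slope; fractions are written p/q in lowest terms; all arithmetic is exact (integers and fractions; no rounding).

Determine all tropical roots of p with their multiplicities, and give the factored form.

hull edge (i=0, c=-8) to (i=3, c=-7): slope 1/3, span 3
hull edge (i=3, c=-7) to (i=4, c=4): slope 11, span 1
Factored form: p(x) = 4 ⊗ (x ⊕ (-11)) ⊗ (x ⊕ (-1/3)) ⊗ (x ⊕ (-1/3)) ⊗ (x ⊕ (-1/3))
Answer: roots = -11 (mult 1), -1/3 (mult 3)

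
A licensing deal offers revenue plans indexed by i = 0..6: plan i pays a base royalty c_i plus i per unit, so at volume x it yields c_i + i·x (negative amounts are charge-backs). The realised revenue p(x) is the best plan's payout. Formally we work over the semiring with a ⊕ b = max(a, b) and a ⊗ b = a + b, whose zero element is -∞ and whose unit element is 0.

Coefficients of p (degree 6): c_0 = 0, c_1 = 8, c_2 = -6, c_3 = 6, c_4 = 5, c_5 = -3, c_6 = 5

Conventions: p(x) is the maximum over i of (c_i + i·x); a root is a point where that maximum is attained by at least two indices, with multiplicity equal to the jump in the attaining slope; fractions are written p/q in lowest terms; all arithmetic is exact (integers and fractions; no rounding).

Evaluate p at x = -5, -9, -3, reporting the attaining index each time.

p(-5) = max(0+0·(-5)=0, 8+1·(-5)=3, -6+2·(-5)=-16, 6+3·(-5)=-9, 5+4·(-5)=-15, -3+5·(-5)=-28, 5+6·(-5)=-25) = 3 (attained by i=1)
p(-9) = max(0+0·(-9)=0, 8+1·(-9)=-1, -6+2·(-9)=-24, 6+3·(-9)=-21, 5+4·(-9)=-31, -3+5·(-9)=-48, 5+6·(-9)=-49) = 0 (attained by i=0)
p(-3) = max(0+0·(-3)=0, 8+1·(-3)=5, -6+2·(-3)=-12, 6+3·(-3)=-3, 5+4·(-3)=-7, -3+5·(-3)=-18, 5+6·(-3)=-13) = 5 (attained by i=1)
Answer: p(-5) = 3; p(-9) = 0; p(-3) = 5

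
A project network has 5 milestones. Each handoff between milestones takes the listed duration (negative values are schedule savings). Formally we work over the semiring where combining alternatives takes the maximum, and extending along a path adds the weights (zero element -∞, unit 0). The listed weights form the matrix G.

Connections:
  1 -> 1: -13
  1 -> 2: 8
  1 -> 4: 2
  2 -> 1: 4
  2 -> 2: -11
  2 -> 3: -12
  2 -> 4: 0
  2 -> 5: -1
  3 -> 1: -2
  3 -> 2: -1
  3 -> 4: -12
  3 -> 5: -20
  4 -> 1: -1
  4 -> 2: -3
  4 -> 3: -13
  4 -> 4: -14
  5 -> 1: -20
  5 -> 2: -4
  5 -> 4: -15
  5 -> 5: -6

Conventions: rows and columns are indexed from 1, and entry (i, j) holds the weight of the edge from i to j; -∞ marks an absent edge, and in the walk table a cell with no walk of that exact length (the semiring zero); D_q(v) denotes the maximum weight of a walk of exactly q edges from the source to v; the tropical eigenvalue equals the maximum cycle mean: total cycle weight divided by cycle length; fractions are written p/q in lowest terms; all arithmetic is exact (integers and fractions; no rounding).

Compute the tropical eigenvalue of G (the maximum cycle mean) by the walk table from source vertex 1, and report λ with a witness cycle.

q=0: [0, -∞, -∞, -∞, -∞]
q=1: [-13, 8, -∞, 2, -∞]
q=2: [12, -1, -4, 8, 7]
q=3: [7, 20, -5, 14, 1]
q=4: [24, 15, 8, 20, 19]
q=5: [19, 32, 7, 26, 14]
Optimal cycle mean attained by: cycle 1->2->1, total 8 + 4, length 2.
Answer: λ = 6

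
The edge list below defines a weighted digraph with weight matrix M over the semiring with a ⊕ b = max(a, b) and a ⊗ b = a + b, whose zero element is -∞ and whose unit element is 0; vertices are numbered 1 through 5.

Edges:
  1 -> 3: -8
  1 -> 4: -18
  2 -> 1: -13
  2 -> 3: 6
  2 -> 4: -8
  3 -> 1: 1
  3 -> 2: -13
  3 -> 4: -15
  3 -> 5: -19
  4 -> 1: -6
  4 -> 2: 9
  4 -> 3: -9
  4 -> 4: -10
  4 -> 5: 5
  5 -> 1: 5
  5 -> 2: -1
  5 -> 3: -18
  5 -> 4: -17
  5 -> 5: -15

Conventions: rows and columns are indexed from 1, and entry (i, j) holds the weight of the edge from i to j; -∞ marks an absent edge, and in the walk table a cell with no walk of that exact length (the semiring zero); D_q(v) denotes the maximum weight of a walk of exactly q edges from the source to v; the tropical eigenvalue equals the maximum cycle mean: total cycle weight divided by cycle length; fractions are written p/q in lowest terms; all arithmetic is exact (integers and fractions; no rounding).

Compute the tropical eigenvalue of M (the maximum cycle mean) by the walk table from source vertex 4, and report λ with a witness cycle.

q=0: [-∞, -∞, -∞, 0, -∞]
q=1: [-6, 9, -9, -10, 5]
q=2: [10, 4, 15, 1, -5]
q=3: [16, 10, 10, 0, 6]
q=4: [11, 9, 16, 2, 5]
q=5: [17, 11, 15, 1, 7]
Optimal cycle mean attained by: cycle 2->4->2, total (-8) + 9, length 2.
Answer: λ = 1/2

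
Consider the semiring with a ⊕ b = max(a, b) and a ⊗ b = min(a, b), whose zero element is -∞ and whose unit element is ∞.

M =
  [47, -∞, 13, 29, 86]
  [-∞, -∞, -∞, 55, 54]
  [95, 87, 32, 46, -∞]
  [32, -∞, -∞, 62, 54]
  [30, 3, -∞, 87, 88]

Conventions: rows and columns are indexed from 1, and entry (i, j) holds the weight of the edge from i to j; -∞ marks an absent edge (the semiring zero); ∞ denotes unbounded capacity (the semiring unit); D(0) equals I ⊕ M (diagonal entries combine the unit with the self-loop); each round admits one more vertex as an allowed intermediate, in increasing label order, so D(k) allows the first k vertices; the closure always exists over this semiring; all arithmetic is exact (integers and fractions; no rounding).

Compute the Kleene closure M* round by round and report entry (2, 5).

D(0):
  [∞, -∞, 13, 29, 86]
  [-∞, ∞, -∞, 55, 54]
  [95, 87, ∞, 46, -∞]
  [32, -∞, -∞, ∞, 54]
  [30, 3, -∞, 87, ∞]
D(1):
  [∞, -∞, 13, 29, 86]
  [-∞, ∞, -∞, 55, 54]
  [95, 87, ∞, 46, 86]
  [32, -∞, 13, ∞, 54]
  [30, 3, 13, 87, ∞]
D(2):
  [∞, -∞, 13, 29, 86]
  [-∞, ∞, -∞, 55, 54]
  [95, 87, ∞, 55, 86]
  [32, -∞, 13, ∞, 54]
  [30, 3, 13, 87, ∞]
D(3):
  [∞, 13, 13, 29, 86]
  [-∞, ∞, -∞, 55, 54]
  [95, 87, ∞, 55, 86]
  [32, 13, 13, ∞, 54]
  [30, 13, 13, 87, ∞]
D(4):
  [∞, 13, 13, 29, 86]
  [32, ∞, 13, 55, 54]
  [95, 87, ∞, 55, 86]
  [32, 13, 13, ∞, 54]
  [32, 13, 13, 87, ∞]
D(5):
  [∞, 13, 13, 86, 86]
  [32, ∞, 13, 55, 54]
  [95, 87, ∞, 86, 86]
  [32, 13, 13, ∞, 54]
  [32, 13, 13, 87, ∞]
Answer: M*[2][5] = 54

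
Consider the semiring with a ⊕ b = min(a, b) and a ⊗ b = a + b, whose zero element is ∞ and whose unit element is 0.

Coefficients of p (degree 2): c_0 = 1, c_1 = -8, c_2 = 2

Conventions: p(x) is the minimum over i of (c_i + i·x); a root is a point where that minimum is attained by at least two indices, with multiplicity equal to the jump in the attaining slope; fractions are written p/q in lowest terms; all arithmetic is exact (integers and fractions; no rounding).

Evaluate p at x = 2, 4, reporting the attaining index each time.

p(2) = min(1+0·2=1, -8+1·2=-6, 2+2·2=6) = -6 (attained by i=1)
p(4) = min(1+0·4=1, -8+1·4=-4, 2+2·4=10) = -4 (attained by i=1)
Answer: p(2) = -6; p(4) = -4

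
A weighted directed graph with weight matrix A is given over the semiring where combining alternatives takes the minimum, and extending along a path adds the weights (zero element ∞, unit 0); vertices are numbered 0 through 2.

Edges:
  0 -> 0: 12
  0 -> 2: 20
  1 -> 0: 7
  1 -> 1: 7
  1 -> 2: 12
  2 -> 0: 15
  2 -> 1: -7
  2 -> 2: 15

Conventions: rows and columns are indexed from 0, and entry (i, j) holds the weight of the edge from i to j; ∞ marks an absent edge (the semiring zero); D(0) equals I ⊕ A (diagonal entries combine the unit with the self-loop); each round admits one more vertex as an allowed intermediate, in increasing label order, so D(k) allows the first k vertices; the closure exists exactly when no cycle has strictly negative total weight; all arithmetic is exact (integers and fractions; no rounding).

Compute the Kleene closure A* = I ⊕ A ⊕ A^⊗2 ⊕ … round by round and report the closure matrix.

D(0):
  [0, ∞, 20]
  [7, 0, 12]
  [15, -7, 0]
D(1):
  [0, ∞, 20]
  [7, 0, 12]
  [15, -7, 0]
D(2):
  [0, ∞, 20]
  [7, 0, 12]
  [0, -7, 0]
D(3):
  [0, 13, 20]
  [7, 0, 12]
  [0, -7, 0]
Answer: A* = [[0, 13, 20], [7, 0, 12], [0, -7, 0]]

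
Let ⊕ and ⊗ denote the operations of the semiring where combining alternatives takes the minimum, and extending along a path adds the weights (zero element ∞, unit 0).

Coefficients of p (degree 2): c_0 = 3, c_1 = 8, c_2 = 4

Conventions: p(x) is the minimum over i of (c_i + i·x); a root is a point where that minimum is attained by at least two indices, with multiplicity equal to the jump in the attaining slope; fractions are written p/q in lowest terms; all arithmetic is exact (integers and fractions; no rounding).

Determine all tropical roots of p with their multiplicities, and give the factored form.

hull edge (i=0, c=3) to (i=2, c=4): slope 1/2, span 2
Factored form: p(x) = 4 ⊗ (x ⊕ (-1/2)) ⊗ (x ⊕ (-1/2))
Answer: roots = -1/2 (mult 2)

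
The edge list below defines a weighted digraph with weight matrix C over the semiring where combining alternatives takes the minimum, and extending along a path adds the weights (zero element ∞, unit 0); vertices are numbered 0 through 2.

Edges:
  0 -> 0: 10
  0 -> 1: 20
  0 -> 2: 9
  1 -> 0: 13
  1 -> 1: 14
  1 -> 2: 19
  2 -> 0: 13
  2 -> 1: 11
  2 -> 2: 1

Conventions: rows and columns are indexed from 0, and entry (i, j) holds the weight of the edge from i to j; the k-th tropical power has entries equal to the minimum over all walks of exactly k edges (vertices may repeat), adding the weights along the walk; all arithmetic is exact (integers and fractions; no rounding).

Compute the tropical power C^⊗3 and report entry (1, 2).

C^⊗2:
  [20, 20, 10]
  [23, 28, 20]
  [14, 12, 2]
C^⊗3:
  [23, 21, 11]
  [33, 31, 21]
  [15, 13, 3]
Key observation: the optimum is the walk 1->2->2->2, with weight 19 + 1 + 1 = 21.
Optimal value attained by: walk 1->2->2->2.
Answer: (C^⊗3)[1][2] = 21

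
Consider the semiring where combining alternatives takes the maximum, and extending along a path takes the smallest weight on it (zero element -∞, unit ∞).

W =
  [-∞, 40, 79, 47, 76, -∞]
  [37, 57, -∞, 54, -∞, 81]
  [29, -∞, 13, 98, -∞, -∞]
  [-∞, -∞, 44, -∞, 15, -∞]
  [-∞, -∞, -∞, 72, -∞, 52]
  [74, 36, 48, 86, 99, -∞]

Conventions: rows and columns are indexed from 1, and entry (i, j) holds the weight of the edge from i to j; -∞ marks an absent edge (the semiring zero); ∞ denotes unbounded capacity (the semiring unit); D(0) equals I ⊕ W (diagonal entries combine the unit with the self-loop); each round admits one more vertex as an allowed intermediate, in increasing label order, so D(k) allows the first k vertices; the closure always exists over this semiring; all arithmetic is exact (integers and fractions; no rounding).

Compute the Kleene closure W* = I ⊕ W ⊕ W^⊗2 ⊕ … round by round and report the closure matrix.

D(0):
  [∞, 40, 79, 47, 76, -∞]
  [37, ∞, -∞, 54, -∞, 81]
  [29, -∞, ∞, 98, -∞, -∞]
  [-∞, -∞, 44, ∞, 15, -∞]
  [-∞, -∞, -∞, 72, ∞, 52]
  [74, 36, 48, 86, 99, ∞]
D(1):
  [∞, 40, 79, 47, 76, -∞]
  [37, ∞, 37, 54, 37, 81]
  [29, 29, ∞, 98, 29, -∞]
  [-∞, -∞, 44, ∞, 15, -∞]
  [-∞, -∞, -∞, 72, ∞, 52]
  [74, 40, 74, 86, 99, ∞]
D(2):
  [∞, 40, 79, 47, 76, 40]
  [37, ∞, 37, 54, 37, 81]
  [29, 29, ∞, 98, 29, 29]
  [-∞, -∞, 44, ∞, 15, -∞]
  [-∞, -∞, -∞, 72, ∞, 52]
  [74, 40, 74, 86, 99, ∞]
D(3):
  [∞, 40, 79, 79, 76, 40]
  [37, ∞, 37, 54, 37, 81]
  [29, 29, ∞, 98, 29, 29]
  [29, 29, 44, ∞, 29, 29]
  [-∞, -∞, -∞, 72, ∞, 52]
  [74, 40, 74, 86, 99, ∞]
D(4):
  [∞, 40, 79, 79, 76, 40]
  [37, ∞, 44, 54, 37, 81]
  [29, 29, ∞, 98, 29, 29]
  [29, 29, 44, ∞, 29, 29]
  [29, 29, 44, 72, ∞, 52]
  [74, 40, 74, 86, 99, ∞]
D(5):
  [∞, 40, 79, 79, 76, 52]
  [37, ∞, 44, 54, 37, 81]
  [29, 29, ∞, 98, 29, 29]
  [29, 29, 44, ∞, 29, 29]
  [29, 29, 44, 72, ∞, 52]
  [74, 40, 74, 86, 99, ∞]
D(6):
  [∞, 40, 79, 79, 76, 52]
  [74, ∞, 74, 81, 81, 81]
  [29, 29, ∞, 98, 29, 29]
  [29, 29, 44, ∞, 29, 29]
  [52, 40, 52, 72, ∞, 52]
  [74, 40, 74, 86, 99, ∞]
Answer: W* = [[∞, 40, 79, 79, 76, 52], [74, ∞, 74, 81, 81, 81], [29, 29, ∞, 98, 29, 29], [29, 29, 44, ∞, 29, 29], [52, 40, 52, 72, ∞, 52], [74, 40, 74, 86, 99, ∞]]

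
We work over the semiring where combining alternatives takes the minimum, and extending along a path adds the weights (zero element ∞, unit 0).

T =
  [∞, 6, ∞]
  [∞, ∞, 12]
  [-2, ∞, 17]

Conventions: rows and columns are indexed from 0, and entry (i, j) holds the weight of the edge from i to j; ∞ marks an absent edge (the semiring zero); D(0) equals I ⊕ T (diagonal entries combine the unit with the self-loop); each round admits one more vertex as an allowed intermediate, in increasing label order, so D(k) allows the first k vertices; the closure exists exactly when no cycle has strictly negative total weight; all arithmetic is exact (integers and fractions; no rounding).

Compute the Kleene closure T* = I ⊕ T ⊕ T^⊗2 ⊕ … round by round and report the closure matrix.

D(0):
  [0, 6, ∞]
  [∞, 0, 12]
  [-2, ∞, 0]
D(1):
  [0, 6, ∞]
  [∞, 0, 12]
  [-2, 4, 0]
D(2):
  [0, 6, 18]
  [∞, 0, 12]
  [-2, 4, 0]
D(3):
  [0, 6, 18]
  [10, 0, 12]
  [-2, 4, 0]
Answer: T* = [[0, 6, 18], [10, 0, 12], [-2, 4, 0]]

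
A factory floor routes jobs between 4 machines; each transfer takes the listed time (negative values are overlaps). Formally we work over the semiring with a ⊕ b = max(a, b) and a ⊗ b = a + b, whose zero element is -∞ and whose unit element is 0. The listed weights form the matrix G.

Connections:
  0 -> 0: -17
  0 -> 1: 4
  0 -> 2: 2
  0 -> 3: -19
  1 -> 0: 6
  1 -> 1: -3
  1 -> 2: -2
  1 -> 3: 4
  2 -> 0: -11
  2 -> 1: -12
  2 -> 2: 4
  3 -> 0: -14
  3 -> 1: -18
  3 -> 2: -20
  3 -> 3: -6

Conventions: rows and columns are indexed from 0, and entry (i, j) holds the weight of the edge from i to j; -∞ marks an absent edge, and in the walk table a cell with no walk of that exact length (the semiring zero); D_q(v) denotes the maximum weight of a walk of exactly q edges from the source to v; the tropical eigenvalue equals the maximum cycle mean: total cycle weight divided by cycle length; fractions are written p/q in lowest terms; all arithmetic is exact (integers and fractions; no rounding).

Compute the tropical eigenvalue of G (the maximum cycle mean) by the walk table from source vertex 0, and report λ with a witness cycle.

q=0: [0, -∞, -∞, -∞]
q=1: [-17, 4, 2, -19]
q=2: [10, 1, 6, 8]
q=3: [7, 14, 12, 5]
q=4: [20, 11, 16, 18]
Optimal cycle mean attained by: cycle 0->1->0, total 4 + 6, length 2.
Answer: λ = 5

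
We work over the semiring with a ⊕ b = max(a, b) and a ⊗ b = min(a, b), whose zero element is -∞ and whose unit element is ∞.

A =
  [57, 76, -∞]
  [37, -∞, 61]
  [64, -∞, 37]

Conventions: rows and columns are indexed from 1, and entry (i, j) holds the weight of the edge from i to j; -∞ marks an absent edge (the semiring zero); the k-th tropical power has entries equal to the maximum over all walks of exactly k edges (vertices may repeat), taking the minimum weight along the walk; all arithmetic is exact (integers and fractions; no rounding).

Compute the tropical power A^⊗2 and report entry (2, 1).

A^⊗2:
  [57, 57, 61]
  [61, 37, 37]
  [57, 64, 37]
Key observation: the optimum is the walk 2->3->1, with weight 61 min 64 = 61.
Optimal value attained by: walk 2->3->1.
Answer: (A^⊗2)[2][1] = 61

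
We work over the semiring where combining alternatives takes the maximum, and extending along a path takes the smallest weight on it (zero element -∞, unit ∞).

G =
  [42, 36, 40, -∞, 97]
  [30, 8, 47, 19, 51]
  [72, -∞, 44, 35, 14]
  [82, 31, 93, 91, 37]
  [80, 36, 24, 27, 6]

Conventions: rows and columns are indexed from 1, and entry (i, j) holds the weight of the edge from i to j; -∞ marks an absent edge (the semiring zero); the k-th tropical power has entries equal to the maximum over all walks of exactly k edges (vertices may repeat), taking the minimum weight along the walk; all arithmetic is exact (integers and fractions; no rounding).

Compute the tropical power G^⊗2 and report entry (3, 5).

G^⊗2:
  [80, 36, 40, 35, 42]
  [51, 36, 44, 35, 30]
  [44, 36, 44, 35, 72]
  [82, 36, 91, 91, 82]
  [42, 36, 40, 27, 80]
Key observation: the optimum is the walk 3->1->5, with weight 72 min 97 = 72.
Optimal value attained by: walk 3->1->5.
Answer: (G^⊗2)[3][5] = 72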